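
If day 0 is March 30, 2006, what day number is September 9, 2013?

2720

Mar 30, 2006 → Mar 30, 2007: 365 days.
Mar 30, 2007 → Mar 30, 2008: 366 days (Feb 29, 2008 is in that span).
Mar 30, 2008 → Mar 30, 2009: 365 days.
Mar 30, 2009 → Mar 30, 2010: 365 days.
Mar 30, 2010 → Mar 30, 2011: 365 days.
Mar 30, 2011 → Mar 30, 2012: 366 days (Feb 29, 2012 is in that span).
Mar 30, 2012 → Mar 30, 2013: 365 days.
Mar 30, 2013 → Apr 30, 2013: 31 days (March has 31).
Apr 30, 2013 → May 30, 2013: 30 days (April has 30).
May 30, 2013 → Jun 30, 2013: 31 days (May has 31).
Jun 30, 2013 → Jul 30, 2013: 30 days (June has 30).
Jul 30, 2013 → Aug 30, 2013: 31 days (July has 31).
Aug 30, 2013 → Sep 9, 2013: 10 days.
Total: 2720 days.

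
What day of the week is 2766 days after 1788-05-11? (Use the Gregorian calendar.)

May 11, 1788 is a Sunday.
2766 mod 7 = 1, so 2766 days after a Sunday is Sunday + 1 = Monday.

Monday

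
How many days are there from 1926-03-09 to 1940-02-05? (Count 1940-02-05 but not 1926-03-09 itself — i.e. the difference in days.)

5081

Mar 9, 1926 → Mar 9, 1927: 365 days.
Mar 9, 1927 → Mar 9, 1928: 366 days (Feb 29, 1928 is in that span).
Mar 9, 1928 → Mar 9, 1929: 365 days.
Mar 9, 1929 → Mar 9, 1930: 365 days.
Mar 9, 1930 → Mar 9, 1931: 365 days.
Mar 9, 1931 → Mar 9, 1932: 366 days (Feb 29, 1932 is in that span).
Mar 9, 1932 → Mar 9, 1933: 365 days.
Mar 9, 1933 → Mar 9, 1934: 365 days.
Mar 9, 1934 → Mar 9, 1935: 365 days.
Mar 9, 1935 → Mar 9, 1936: 366 days (Feb 29, 1936 is in that span).
Mar 9, 1936 → Mar 9, 1937: 365 days.
Mar 9, 1937 → Mar 9, 1938: 365 days.
Mar 9, 1938 → Mar 9, 1939: 365 days.
Mar 9, 1939 → Apr 9, 1939: 31 days (March has 31).
Apr 9, 1939 → May 9, 1939: 30 days (April has 30).
May 9, 1939 → Jun 9, 1939: 31 days (May has 31).
Jun 9, 1939 → Jul 9, 1939: 30 days (June has 30).
Jul 9, 1939 → Aug 9, 1939: 31 days (July has 31).
Aug 9, 1939 → Sep 9, 1939: 31 days (August has 31).
Sep 9, 1939 → Oct 9, 1939: 30 days (September has 30).
Oct 9, 1939 → Nov 9, 1939: 31 days (October has 31).
Nov 9, 1939 → Dec 9, 1939: 30 days (November has 30).
Dec 9, 1939 → Jan 9, 1940: 31 days (December has 31).
Jan 9, 1940 → Feb 5, 1940: 27 days.
Total: 5081 days.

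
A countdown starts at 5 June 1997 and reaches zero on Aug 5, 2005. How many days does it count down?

2983

Jun 5, 1997 → Jun 5, 1998: 365 days.
Jun 5, 1998 → Jun 5, 1999: 365 days.
Jun 5, 1999 → Jun 5, 2000: 366 days (Feb 29, 2000 is in that span).
Jun 5, 2000 → Jun 5, 2001: 365 days.
Jun 5, 2001 → Jun 5, 2002: 365 days.
Jun 5, 2002 → Jun 5, 2003: 365 days.
Jun 5, 2003 → Jun 5, 2004: 366 days (Feb 29, 2004 is in that span).
Jun 5, 2004 → Jun 5, 2005: 365 days.
Jun 5, 2005 → Jul 5, 2005: 30 days (June has 30).
Jul 5, 2005 → Aug 5, 2005: 31 days.
Total: 2983 days.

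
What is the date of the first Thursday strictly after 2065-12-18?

December 24, 2065

Dec 18, 2065 is a Friday.
From Friday to the next Thursday is 6 days.
Dec 18, 2065 + 6 = Dec 24, 2065.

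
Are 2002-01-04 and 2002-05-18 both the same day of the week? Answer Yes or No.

No

From Jan 4, 2002 to May 18, 2002 is 134 days.
134 mod 7 = 1, so they are different weekdays.
(Jan 4, 2002 is a Friday; May 18, 2002 is a Saturday.)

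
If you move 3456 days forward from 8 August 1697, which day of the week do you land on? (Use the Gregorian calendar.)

Tuesday

Aug 8, 1697 is a Thursday.
3456 mod 7 = 5, so 3456 days after a Thursday is Thursday + 5 = Tuesday.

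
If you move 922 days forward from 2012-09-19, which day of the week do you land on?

Sep 19, 2012 is a Wednesday.
922 mod 7 = 5, so 922 days after a Wednesday is Wednesday + 5 = Monday.

Monday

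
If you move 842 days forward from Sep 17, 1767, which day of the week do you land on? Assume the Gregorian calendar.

Saturday

Sep 17, 1767 is a Thursday.
842 mod 7 = 2, so 842 days after a Thursday is Thursday + 2 = Saturday.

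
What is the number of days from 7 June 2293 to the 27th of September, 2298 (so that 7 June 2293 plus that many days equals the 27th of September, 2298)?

Jun 7, 2293 → Jun 7, 2294: 365 days.
Jun 7, 2294 → Jun 7, 2295: 365 days.
Jun 7, 2295 → Jun 7, 2296: 366 days (Feb 29, 2296 is in that span).
Jun 7, 2296 → Jun 7, 2297: 365 days.
Jun 7, 2297 → Jun 7, 2298: 365 days.
Jun 7, 2298 → Jul 7, 2298: 30 days (June has 30).
Jul 7, 2298 → Aug 7, 2298: 31 days (July has 31).
Aug 7, 2298 → Sep 7, 2298: 31 days (August has 31).
Sep 7, 2298 → Sep 27, 2298: 20 days.
Total: 1938 days.

1938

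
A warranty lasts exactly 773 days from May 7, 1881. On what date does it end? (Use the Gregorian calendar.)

June 19, 1883

+365 (one year) → May 7, 1882 (408 left).
+365 (one year) → May 7, 1883 (43 left).
May has 31 days: +25 → Jun 1, 1883 (18 left).
+18 → Jun 19, 1883.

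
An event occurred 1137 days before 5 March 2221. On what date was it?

January 23, 2218

−365 (one year) → Mar 5, 2220 (772 left).
−366 (one year; includes Feb 29, 2220) → Mar 5, 2219 (406 left).
−365 (one year) → Mar 5, 2218 (41 left).
−5 → Feb 28, 2218 (end of Feb, 28 days; 36 left).
−28 → Jan 31, 2218 (end of Jan, 31 days; 8 left).
−8 → Jan 23, 2218.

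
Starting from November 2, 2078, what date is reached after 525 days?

April 10, 2080

+365 (one year) → Nov 2, 2079 (160 left).
Nov has 30 days: +29 → Dec 1, 2079 (131 left).
Dec has 31 days: +31 → Jan 1, 2080 (100 left).
Jan has 31 days: +31 → Feb 1, 2080 (69 left).
Feb has 29 days: +29 → Mar 1, 2080 (40 left).
Mar has 31 days: +31 → Apr 1, 2080 (9 left).
+9 → Apr 10, 2080.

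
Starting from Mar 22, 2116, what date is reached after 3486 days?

+365 (one year) → Mar 22, 2117 (3121 left).
+365 (one year) → Mar 22, 2118 (2756 left).
+365 (one year) → Mar 22, 2119 (2391 left).
+366 (one year; includes Feb 29, 2120) → Mar 22, 2120 (2025 left).
+365 (one year) → Mar 22, 2121 (1660 left).
+365 (one year) → Mar 22, 2122 (1295 left).
+365 (one year) → Mar 22, 2123 (930 left).
+366 (one year; includes Feb 29, 2124) → Mar 22, 2124 (564 left).
+365 (one year) → Mar 22, 2125 (199 left).
Mar has 31 days: +10 → Apr 1, 2125 (189 left).
Apr has 30 days: +30 → May 1, 2125 (159 left).
May has 31 days: +31 → Jun 1, 2125 (128 left).
Jun has 30 days: +30 → Jul 1, 2125 (98 left).
Jul has 31 days: +31 → Aug 1, 2125 (67 left).
Aug has 31 days: +31 → Sep 1, 2125 (36 left).
Sep has 30 days: +30 → Oct 1, 2125 (6 left).
+6 → Oct 7, 2125.

October 7, 2125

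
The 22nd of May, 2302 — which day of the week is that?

Thursday

Doomsday rule: the anchor day for the 2300s is Wednesday. For year 02: 2÷12 = 0 r 2, and 2÷4 = 0, so 0+2+0 = 2.
Wednesday + 2 ≡ Friday — that's 2302's doomsday.
In May the doomsday date is May 9.
May 22 is 13 days after May 9; 13 mod 7 = 6, so Friday + 6 = Thursday.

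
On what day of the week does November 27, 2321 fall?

Sunday

Doomsday rule: the anchor day for the 2300s is Wednesday. For year 21: 21÷12 = 1 r 9, and 9÷4 = 2, so 1+9+2 = 12.
Wednesday + 12 ≡ Monday — that's 2321's doomsday.
In November the doomsday date is Nov 7.
Nov 27 is 20 days after Nov 7; 20 mod 7 = 6, so Monday + 6 = Sunday.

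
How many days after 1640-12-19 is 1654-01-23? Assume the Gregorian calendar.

4783

Dec 19, 1640 → Dec 19, 1641: 365 days.
Dec 19, 1641 → Dec 19, 1642: 365 days.
Dec 19, 1642 → Dec 19, 1643: 365 days.
Dec 19, 1643 → Dec 19, 1644: 366 days (Feb 29, 1644 is in that span).
Dec 19, 1644 → Dec 19, 1645: 365 days.
Dec 19, 1645 → Dec 19, 1646: 365 days.
Dec 19, 1646 → Dec 19, 1647: 365 days.
Dec 19, 1647 → Dec 19, 1648: 366 days (Feb 29, 1648 is in that span).
Dec 19, 1648 → Dec 19, 1649: 365 days.
Dec 19, 1649 → Dec 19, 1650: 365 days.
Dec 19, 1650 → Dec 19, 1651: 365 days.
Dec 19, 1651 → Dec 19, 1652: 366 days (Feb 29, 1652 is in that span).
Dec 19, 1652 → Jan 19, 1653: 31 days (December has 31).
Jan 19, 1653 → Feb 19, 1653: 31 days (January has 31).
Feb 19, 1653 → Mar 19, 1653: 28 days (February has 28).
Mar 19, 1653 → Apr 19, 1653: 31 days (March has 31).
Apr 19, 1653 → May 19, 1653: 30 days (April has 30).
May 19, 1653 → Jun 19, 1653: 31 days (May has 31).
Jun 19, 1653 → Jul 19, 1653: 30 days (June has 30).
Jul 19, 1653 → Aug 19, 1653: 31 days (July has 31).
Aug 19, 1653 → Sep 19, 1653: 31 days (August has 31).
Sep 19, 1653 → Oct 19, 1653: 30 days (September has 30).
Oct 19, 1653 → Nov 19, 1653: 31 days (October has 31).
Nov 19, 1653 → Dec 19, 1653: 30 days (November has 30).
Dec 19, 1653 → Jan 19, 1654: 31 days (December has 31).
Jan 19, 1654 → Jan 23, 1654: 4 days.
Total: 4783 days.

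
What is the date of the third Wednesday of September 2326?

September 15, 2326

September 1, 2326 is a Wednesday.
The first Wednesday is therefore September 1 (same day).
The third Wednesday is 1 + 2×7 = September 15.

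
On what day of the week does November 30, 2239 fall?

Doomsday rule: the anchor day for the 2200s is Friday. For year 39: 39÷12 = 3 r 3, and 3÷4 = 0, so 3+3+0 = 6.
Friday + 6 ≡ Thursday — that's 2239's doomsday.
In November the doomsday date is Nov 7.
Nov 30 is 23 days after Nov 7; 23 mod 7 = 2, so Thursday + 2 = Saturday.

Saturday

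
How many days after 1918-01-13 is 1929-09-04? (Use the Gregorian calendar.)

4252

Jan 13, 1918 → Jan 13, 1919: 365 days.
Jan 13, 1919 → Jan 13, 1920: 365 days.
Jan 13, 1920 → Jan 13, 1921: 366 days (Feb 29, 1920 is in that span).
Jan 13, 1921 → Jan 13, 1922: 365 days.
Jan 13, 1922 → Jan 13, 1923: 365 days.
Jan 13, 1923 → Jan 13, 1924: 365 days.
Jan 13, 1924 → Jan 13, 1925: 366 days (Feb 29, 1924 is in that span).
Jan 13, 1925 → Jan 13, 1926: 365 days.
Jan 13, 1926 → Jan 13, 1927: 365 days.
Jan 13, 1927 → Jan 13, 1928: 365 days.
Jan 13, 1928 → Jan 13, 1929: 366 days (Feb 29, 1928 is in that span).
Jan 13, 1929 → Feb 13, 1929: 31 days (January has 31).
Feb 13, 1929 → Mar 13, 1929: 28 days (February has 28).
Mar 13, 1929 → Apr 13, 1929: 31 days (March has 31).
Apr 13, 1929 → May 13, 1929: 30 days (April has 30).
May 13, 1929 → Jun 13, 1929: 31 days (May has 31).
Jun 13, 1929 → Jul 13, 1929: 30 days (June has 30).
Jul 13, 1929 → Aug 13, 1929: 31 days (July has 31).
Aug 13, 1929 → Sep 4, 1929: 22 days.
Total: 4252 days.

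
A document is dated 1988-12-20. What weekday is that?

January 1, 1988 is a Friday.
Jan 1, 1988 → Feb 1, 1988: 31 days (January has 31).
Feb 1, 1988 → Mar 1, 1988: 29 days (February has 29).
Mar 1, 1988 → Apr 1, 1988: 31 days (March has 31).
Apr 1, 1988 → May 1, 1988: 30 days (April has 30).
May 1, 1988 → Jun 1, 1988: 31 days (May has 31).
Jun 1, 1988 → Jul 1, 1988: 30 days (June has 30).
Jul 1, 1988 → Aug 1, 1988: 31 days (July has 31).
Aug 1, 1988 → Sep 1, 1988: 31 days (August has 31).
Sep 1, 1988 → Oct 1, 1988: 30 days (September has 30).
Oct 1, 1988 → Nov 1, 1988: 31 days (October has 31).
Nov 1, 1988 → Dec 1, 1988: 30 days (November has 30).
Dec 1, 1988 → Dec 20, 1988: 19 days.
Total: 354 days.
354 mod 7 = 4, so Friday + 4 = Tuesday.

Tuesday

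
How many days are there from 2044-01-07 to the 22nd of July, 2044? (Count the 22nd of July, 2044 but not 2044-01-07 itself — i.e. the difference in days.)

Jan 7, 2044 → Feb 7, 2044: 31 days (January has 31).
Feb 7, 2044 → Mar 7, 2044: 29 days (February has 29).
Mar 7, 2044 → Apr 7, 2044: 31 days (March has 31).
Apr 7, 2044 → May 7, 2044: 30 days (April has 30).
May 7, 2044 → Jun 7, 2044: 31 days (May has 31).
Jun 7, 2044 → Jul 7, 2044: 30 days (June has 30).
Jul 7, 2044 → Jul 22, 2044: 15 days.
Total: 197 days.

197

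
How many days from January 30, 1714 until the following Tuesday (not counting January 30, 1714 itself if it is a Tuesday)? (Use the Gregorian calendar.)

7

Jan 30, 1714 is a Tuesday.
From Tuesday to the next Tuesday is 7 days.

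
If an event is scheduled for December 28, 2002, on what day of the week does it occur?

Saturday

January 1, 2002 is a Tuesday.
Jan 1, 2002 → Feb 1, 2002: 31 days (January has 31).
Feb 1, 2002 → Mar 1, 2002: 28 days (February has 28).
Mar 1, 2002 → Apr 1, 2002: 31 days (March has 31).
Apr 1, 2002 → May 1, 2002: 30 days (April has 30).
May 1, 2002 → Jun 1, 2002: 31 days (May has 31).
Jun 1, 2002 → Jul 1, 2002: 30 days (June has 30).
Jul 1, 2002 → Aug 1, 2002: 31 days (July has 31).
Aug 1, 2002 → Sep 1, 2002: 31 days (August has 31).
Sep 1, 2002 → Oct 1, 2002: 30 days (September has 30).
Oct 1, 2002 → Nov 1, 2002: 31 days (October has 31).
Nov 1, 2002 → Dec 1, 2002: 30 days (November has 30).
Dec 1, 2002 → Dec 28, 2002: 27 days.
Total: 361 days.
361 mod 7 = 4, so Tuesday + 4 = Saturday.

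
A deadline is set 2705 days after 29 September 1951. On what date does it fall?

+366 (one year; includes Feb 29, 1952) → Sep 29, 1952 (2339 left).
+365 (one year) → Sep 29, 1953 (1974 left).
+365 (one year) → Sep 29, 1954 (1609 left).
+365 (one year) → Sep 29, 1955 (1244 left).
+366 (one year; includes Feb 29, 1956) → Sep 29, 1956 (878 left).
+365 (one year) → Sep 29, 1957 (513 left).
+365 (one year) → Sep 29, 1958 (148 left).
Sep has 30 days: +2 → Oct 1, 1958 (146 left).
Oct has 31 days: +31 → Nov 1, 1958 (115 left).
Nov has 30 days: +30 → Dec 1, 1958 (85 left).
Dec has 31 days: +31 → Jan 1, 1959 (54 left).
Jan has 31 days: +31 → Feb 1, 1959 (23 left).
+23 → Feb 24, 1959.

February 24, 1959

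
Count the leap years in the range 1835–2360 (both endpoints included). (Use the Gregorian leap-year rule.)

Multiples of 4 in [1835,2360]: 132.
Of those, multiples of 100: 5 (not leap unless ÷400).
Multiples of 400: 1.
Leap years = 132 − 5 + 1 = 128.

128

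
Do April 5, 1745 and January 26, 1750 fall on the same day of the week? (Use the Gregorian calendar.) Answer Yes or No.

Yes

From Apr 5, 1745 to Jan 26, 1750 is 1757 days.
1757 mod 7 = 0, so they are the same weekday.
(Apr 5, 1745 is a Monday; Jan 26, 1750 is a Monday.)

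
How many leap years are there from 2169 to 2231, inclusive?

Multiples of 4 in [2169,2231]: 15.
Of those, multiples of 100: 1 (not leap unless ÷400).
Multiples of 400: 0.
Leap years = 15 − 1 + 0 = 14.

14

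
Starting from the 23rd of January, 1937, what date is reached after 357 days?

Jan has 31 days: +9 → Feb 1, 1937 (348 left).
Feb has 28 days: +28 → Mar 1, 1937 (320 left).
Mar has 31 days: +31 → Apr 1, 1937 (289 left).
Apr has 30 days: +30 → May 1, 1937 (259 left).
May has 31 days: +31 → Jun 1, 1937 (228 left).
Jun has 30 days: +30 → Jul 1, 1937 (198 left).
Jul has 31 days: +31 → Aug 1, 1937 (167 left).
Aug has 31 days: +31 → Sep 1, 1937 (136 left).
Sep has 30 days: +30 → Oct 1, 1937 (106 left).
Oct has 31 days: +31 → Nov 1, 1937 (75 left).
Nov has 30 days: +30 → Dec 1, 1937 (45 left).
Dec has 31 days: +31 → Jan 1, 1938 (14 left).
+14 → Jan 15, 1938.

January 15, 1938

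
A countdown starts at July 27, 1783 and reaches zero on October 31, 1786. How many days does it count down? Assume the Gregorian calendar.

1192

Jul 27, 1783 → Jul 27, 1784: 366 days (Feb 29, 1784 is in that span).
Jul 27, 1784 → Jul 27, 1785: 365 days.
Jul 27, 1785 → Jul 27, 1786: 365 days.
Jul 27, 1786 → Aug 27, 1786: 31 days (July has 31).
Aug 27, 1786 → Sep 27, 1786: 31 days (August has 31).
Sep 27, 1786 → Oct 27, 1786: 30 days (September has 30).
Oct 27, 1786 → Oct 31, 1786: 4 days.
Total: 1192 days.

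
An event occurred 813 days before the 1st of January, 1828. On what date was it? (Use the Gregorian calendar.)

October 10, 1825

−365 (one year) → Jan 1, 1827 (448 left).
−365 (one year) → Jan 1, 1826 (83 left).
−1 → Dec 31, 1825 (end of Dec, 31 days; 82 left).
−31 → Nov 30, 1825 (end of Nov, 30 days; 51 left).
−30 → Oct 31, 1825 (end of Oct, 31 days; 21 left).
−21 → Oct 10, 1825.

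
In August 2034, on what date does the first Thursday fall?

August 3, 2034

August 1, 2034 is a Tuesday.
The first Thursday is therefore August 3 (2 days later).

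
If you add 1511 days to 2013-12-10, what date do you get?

+365 (one year) → Dec 10, 2014 (1146 left).
+365 (one year) → Dec 10, 2015 (781 left).
+366 (one year; includes Feb 29, 2016) → Dec 10, 2016 (415 left).
+365 (one year) → Dec 10, 2017 (50 left).
Dec has 31 days: +22 → Jan 1, 2018 (28 left).
+28 → Jan 29, 2018.

January 29, 2018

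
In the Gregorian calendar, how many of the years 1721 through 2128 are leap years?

Multiples of 4 in [1721,2128]: 102.
Of those, multiples of 100: 4 (not leap unless ÷400).
Multiples of 400: 1.
Leap years = 102 − 4 + 1 = 99.

99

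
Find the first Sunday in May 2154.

May 5, 2154

May 1, 2154 is a Wednesday.
The first Sunday is therefore May 5 (4 days later).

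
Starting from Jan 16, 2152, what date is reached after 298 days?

Jan has 31 days: +16 → Feb 1, 2152 (282 left).
Feb has 29 days: +29 → Mar 1, 2152 (253 left).
Mar has 31 days: +31 → Apr 1, 2152 (222 left).
Apr has 30 days: +30 → May 1, 2152 (192 left).
May has 31 days: +31 → Jun 1, 2152 (161 left).
Jun has 30 days: +30 → Jul 1, 2152 (131 left).
Jul has 31 days: +31 → Aug 1, 2152 (100 left).
Aug has 31 days: +31 → Sep 1, 2152 (69 left).
Sep has 30 days: +30 → Oct 1, 2152 (39 left).
Oct has 31 days: +31 → Nov 1, 2152 (8 left).
+8 → Nov 9, 2152.

November 9, 2152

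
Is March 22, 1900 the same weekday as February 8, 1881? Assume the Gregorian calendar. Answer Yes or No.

From Feb 8, 1881 to Mar 22, 1900 is 6981 days.
6981 mod 7 = 2, so they are different weekdays.
(Feb 8, 1881 is a Tuesday; Mar 22, 1900 is a Thursday.)

No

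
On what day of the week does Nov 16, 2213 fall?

Doomsday rule: the anchor day for the 2200s is Friday. For year 13: 13÷12 = 1 r 1, and 1÷4 = 0, so 1+1+0 = 2.
Friday + 2 ≡ Sunday — that's 2213's doomsday.
In November the doomsday date is Nov 7.
Nov 16 is 9 days after Nov 7; 9 mod 7 = 2, so Sunday + 2 = Tuesday.

Tuesday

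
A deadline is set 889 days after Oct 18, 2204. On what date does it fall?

March 26, 2207

+365 (one year) → Oct 18, 2205 (524 left).
+365 (one year) → Oct 18, 2206 (159 left).
Oct has 31 days: +14 → Nov 1, 2206 (145 left).
Nov has 30 days: +30 → Dec 1, 2206 (115 left).
Dec has 31 days: +31 → Jan 1, 2207 (84 left).
Jan has 31 days: +31 → Feb 1, 2207 (53 left).
Feb has 28 days: +28 → Mar 1, 2207 (25 left).
+25 → Mar 26, 2207.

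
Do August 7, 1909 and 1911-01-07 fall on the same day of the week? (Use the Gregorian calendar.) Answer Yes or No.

From Aug 7, 1909 to Jan 7, 1911 is 518 days.
518 mod 7 = 0, so they are the same weekday.
(Aug 7, 1909 is a Saturday; Jan 7, 1911 is a Saturday.)

Yes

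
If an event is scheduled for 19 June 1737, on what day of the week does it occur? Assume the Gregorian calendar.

Wednesday

Doomsday rule: the anchor day for the 1700s is Sunday. For year 37: 37÷12 = 3 r 1, and 1÷4 = 0, so 3+1+0 = 4.
Sunday + 4 ≡ Thursday — that's 1737's doomsday.
In June the doomsday date is Jun 6.
Jun 19 is 13 days after Jun 6; 13 mod 7 = 6, so Thursday + 6 = Wednesday.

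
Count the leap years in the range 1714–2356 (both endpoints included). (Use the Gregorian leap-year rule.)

Multiples of 4 in [1714,2356]: 161.
Of those, multiples of 100: 6 (not leap unless ÷400).
Multiples of 400: 1.
Leap years = 161 − 6 + 1 = 156.

156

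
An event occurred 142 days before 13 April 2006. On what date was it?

November 22, 2005

−13 → Mar 31, 2006 (end of Mar, 31 days; 129 left).
−31 → Feb 28, 2006 (end of Feb, 28 days; 98 left).
−28 → Jan 31, 2006 (end of Jan, 31 days; 70 left).
−31 → Dec 31, 2005 (end of Dec, 31 days; 39 left).
−31 → Nov 30, 2005 (end of Nov, 30 days; 8 left).
−8 → Nov 22, 2005.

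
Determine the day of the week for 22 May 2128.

Saturday

Doomsday rule: the anchor day for the 2100s is Sunday. For year 28: 28÷12 = 2 r 4, and 4÷4 = 1, so 2+4+1 = 7.
Sunday + 7 ≡ Sunday — that's 2128's doomsday.
In May the doomsday date is May 9.
May 22 is 13 days after May 9; 13 mod 7 = 6, so Sunday + 6 = Saturday.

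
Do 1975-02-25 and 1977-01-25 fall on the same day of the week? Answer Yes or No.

From Feb 25, 1975 to Jan 25, 1977 is 700 days.
700 mod 7 = 0, so they are the same weekday.
(Feb 25, 1975 is a Tuesday; Jan 25, 1977 is a Tuesday.)

Yes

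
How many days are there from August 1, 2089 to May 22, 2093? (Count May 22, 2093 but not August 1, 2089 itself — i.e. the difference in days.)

Aug 1, 2089 → Aug 1, 2090: 365 days.
Aug 1, 2090 → Aug 1, 2091: 365 days.
Aug 1, 2091 → Aug 1, 2092: 366 days (Feb 29, 2092 is in that span).
Aug 1, 2092 → Sep 1, 2092: 31 days (August has 31).
Sep 1, 2092 → Oct 1, 2092: 30 days (September has 30).
Oct 1, 2092 → Nov 1, 2092: 31 days (October has 31).
Nov 1, 2092 → Dec 1, 2092: 30 days (November has 30).
Dec 1, 2092 → Jan 1, 2093: 31 days (December has 31).
Jan 1, 2093 → Feb 1, 2093: 31 days (January has 31).
Feb 1, 2093 → Mar 1, 2093: 28 days (February has 28).
Mar 1, 2093 → Apr 1, 2093: 31 days (March has 31).
Apr 1, 2093 → May 1, 2093: 30 days (April has 30).
May 1, 2093 → May 22, 2093: 21 days.
Total: 1390 days.

1390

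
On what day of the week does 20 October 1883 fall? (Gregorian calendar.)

Doomsday rule: the anchor day for the 1800s is Friday. For year 83: 83÷12 = 6 r 11, and 11÷4 = 2, so 6+11+2 = 19.
Friday + 19 ≡ Wednesday — that's 1883's doomsday.
In October the doomsday date is Oct 10.
Oct 20 is 10 days after Oct 10; 10 mod 7 = 3, so Wednesday + 3 = Saturday.

Saturday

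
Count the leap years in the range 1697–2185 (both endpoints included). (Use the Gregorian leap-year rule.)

Multiples of 4 in [1697,2185]: 122.
Of those, multiples of 100: 5 (not leap unless ÷400).
Multiples of 400: 1.
Leap years = 122 − 5 + 1 = 118.

118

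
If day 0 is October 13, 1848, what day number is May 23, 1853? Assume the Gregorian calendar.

1683

Oct 13, 1848 → Oct 13, 1849: 365 days.
Oct 13, 1849 → Oct 13, 1850: 365 days.
Oct 13, 1850 → Oct 13, 1851: 365 days.
Oct 13, 1851 → Oct 13, 1852: 366 days (Feb 29, 1852 is in that span).
Oct 13, 1852 → Nov 13, 1852: 31 days (October has 31).
Nov 13, 1852 → Dec 13, 1852: 30 days (November has 30).
Dec 13, 1852 → Jan 13, 1853: 31 days (December has 31).
Jan 13, 1853 → Feb 13, 1853: 31 days (January has 31).
Feb 13, 1853 → Mar 13, 1853: 28 days (February has 28).
Mar 13, 1853 → Apr 13, 1853: 31 days (March has 31).
Apr 13, 1853 → May 13, 1853: 30 days (April has 30).
May 13, 1853 → May 23, 1853: 10 days.
Total: 1683 days.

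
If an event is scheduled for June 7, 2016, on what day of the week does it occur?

Tuesday

January 1, 2016 is a Friday.
Jan 1, 2016 → Feb 1, 2016: 31 days (January has 31).
Feb 1, 2016 → Mar 1, 2016: 29 days (February has 29).
Mar 1, 2016 → Apr 1, 2016: 31 days (March has 31).
Apr 1, 2016 → May 1, 2016: 30 days (April has 30).
May 1, 2016 → Jun 1, 2016: 31 days (May has 31).
Jun 1, 2016 → Jun 7, 2016: 6 days.
Total: 158 days.
158 mod 7 = 4, so Friday + 4 = Tuesday.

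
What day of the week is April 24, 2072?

Doomsday rule: the anchor day for the 2000s is Tuesday. For year 72: 72÷12 = 6 r 0, and 0÷4 = 0, so 6+0+0 = 6.
Tuesday + 6 ≡ Monday — that's 2072's doomsday.
In April the doomsday date is Apr 4.
Apr 24 is 20 days after Apr 4; 20 mod 7 = 6, so Monday + 6 = Sunday.

Sunday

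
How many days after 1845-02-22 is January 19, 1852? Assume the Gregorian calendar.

Feb 22, 1845 → Feb 22, 1846: 365 days.
Feb 22, 1846 → Feb 22, 1847: 365 days.
Feb 22, 1847 → Feb 22, 1848: 365 days.
Feb 22, 1848 → Feb 22, 1849: 366 days (Feb 29, 1848 is in that span).
Feb 22, 1849 → Feb 22, 1850: 365 days.
Feb 22, 1850 → Feb 22, 1851: 365 days.
Feb 22, 1851 → Mar 22, 1851: 28 days (February has 28).
Mar 22, 1851 → Apr 22, 1851: 31 days (March has 31).
Apr 22, 1851 → May 22, 1851: 30 days (April has 30).
May 22, 1851 → Jun 22, 1851: 31 days (May has 31).
Jun 22, 1851 → Jul 22, 1851: 30 days (June has 30).
Jul 22, 1851 → Aug 22, 1851: 31 days (July has 31).
Aug 22, 1851 → Sep 22, 1851: 31 days (August has 31).
Sep 22, 1851 → Oct 22, 1851: 30 days (September has 30).
Oct 22, 1851 → Nov 22, 1851: 31 days (October has 31).
Nov 22, 1851 → Dec 22, 1851: 30 days (November has 30).
Dec 22, 1851 → Jan 19, 1852: 28 days.
Total: 2522 days.

2522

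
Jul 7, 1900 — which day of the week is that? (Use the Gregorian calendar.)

Doomsday rule: the anchor day for the 1900s is Wednesday. For year 00: 0÷12 = 0 r 0, and 0÷4 = 0, so 0+0+0 = 0.
Wednesday + 0 ≡ Wednesday — that's 1900's doomsday.
In July the doomsday date is Jul 11.
Jul 7 is 4 days before Jul 11; 4 mod 7 = 4, so Wednesday − 4 = Saturday.

Saturday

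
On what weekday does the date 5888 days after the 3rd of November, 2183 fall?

Tuesday

First find the weekday of Nov 3, 2183. Doomsday rule: the anchor day for the 2100s is Sunday. For year 83: 83÷12 = 6 r 11, and 11÷4 = 2, so 6+11+2 = 19.
Sunday + 19 ≡ Friday — that's 2183's doomsday.
In November the doomsday date is Nov 7.
Nov 3 is 4 days before Nov 7; 4 mod 7 = 4, so Friday − 4 = Monday.
5888 mod 7 = 1, so 5888 days after a Monday is Monday + 1 = Tuesday.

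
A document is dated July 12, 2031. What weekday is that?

Saturday

January 1, 2031 is a Wednesday.
Jan 1, 2031 → Feb 1, 2031: 31 days (January has 31).
Feb 1, 2031 → Mar 1, 2031: 28 days (February has 28).
Mar 1, 2031 → Apr 1, 2031: 31 days (March has 31).
Apr 1, 2031 → May 1, 2031: 30 days (April has 30).
May 1, 2031 → Jun 1, 2031: 31 days (May has 31).
Jun 1, 2031 → Jul 1, 2031: 30 days (June has 30).
Jul 1, 2031 → Jul 12, 2031: 11 days.
Total: 192 days.
192 mod 7 = 3, so Wednesday + 3 = Saturday.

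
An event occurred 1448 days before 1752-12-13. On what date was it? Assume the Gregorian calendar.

December 26, 1748

−366 (one year; includes Feb 29, 1752) → Dec 13, 1751 (1082 left).
−365 (one year) → Dec 13, 1750 (717 left).
−365 (one year) → Dec 13, 1749 (352 left).
−13 → Nov 30, 1749 (end of Nov, 30 days; 339 left).
−30 → Oct 31, 1749 (end of Oct, 31 days; 309 left).
−31 → Sep 30, 1749 (end of Sep, 30 days; 278 left).
−30 → Aug 31, 1749 (end of Aug, 31 days; 248 left).
−31 → Jul 31, 1749 (end of Jul, 31 days; 217 left).
−31 → Jun 30, 1749 (end of Jun, 30 days; 186 left).
−30 → May 31, 1749 (end of May, 31 days; 156 left).
−31 → Apr 30, 1749 (end of Apr, 30 days; 125 left).
−30 → Mar 31, 1749 (end of Mar, 31 days; 95 left).
−31 → Feb 28, 1749 (end of Feb, 28 days; 64 left).
−28 → Jan 31, 1749 (end of Jan, 31 days; 36 left).
−31 → Dec 31, 1748 (end of Dec, 31 days; 5 left).
−5 → Dec 26, 1748.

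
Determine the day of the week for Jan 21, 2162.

Doomsday rule: the anchor day for the 2100s is Sunday. For year 62: 62÷12 = 5 r 2, and 2÷4 = 0, so 5+2+0 = 7.
Sunday + 7 ≡ Sunday — that's 2162's doomsday.
In January the doomsday date is Jan 3 (2162 is not a leap year).
Jan 21 is 18 days after Jan 3; 18 mod 7 = 4, so Sunday + 4 = Thursday.

Thursday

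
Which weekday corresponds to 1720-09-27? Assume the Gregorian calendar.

Friday

Doomsday rule: the anchor day for the 1700s is Sunday. For year 20: 20÷12 = 1 r 8, and 8÷4 = 2, so 1+8+2 = 11.
Sunday + 11 ≡ Thursday — that's 1720's doomsday.
In September the doomsday date is Sep 5.
Sep 27 is 22 days after Sep 5; 22 mod 7 = 1, so Thursday + 1 = Friday.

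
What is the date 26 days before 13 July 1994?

June 17, 1994

−13 → Jun 30, 1994 (end of Jun, 30 days; 13 left).
−13 → Jun 17, 1994.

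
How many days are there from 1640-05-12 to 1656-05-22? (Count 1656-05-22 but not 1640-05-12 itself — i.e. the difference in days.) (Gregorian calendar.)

5854

May 12, 1640 → May 12, 1641: 365 days.
May 12, 1641 → May 12, 1642: 365 days.
May 12, 1642 → May 12, 1643: 365 days.
May 12, 1643 → May 12, 1644: 366 days (Feb 29, 1644 is in that span).
May 12, 1644 → May 12, 1645: 365 days.
May 12, 1645 → May 12, 1646: 365 days.
May 12, 1646 → May 12, 1647: 365 days.
May 12, 1647 → May 12, 1648: 366 days (Feb 29, 1648 is in that span).
May 12, 1648 → May 12, 1649: 365 days.
May 12, 1649 → May 12, 1650: 365 days.
May 12, 1650 → May 12, 1651: 365 days.
May 12, 1651 → May 12, 1652: 366 days (Feb 29, 1652 is in that span).
May 12, 1652 → May 12, 1653: 365 days.
May 12, 1653 → May 12, 1654: 365 days.
May 12, 1654 → May 12, 1655: 365 days.
May 12, 1655 → Jun 12, 1655: 31 days (May has 31).
Jun 12, 1655 → Jul 12, 1655: 30 days (June has 30).
Jul 12, 1655 → Aug 12, 1655: 31 days (July has 31).
Aug 12, 1655 → Sep 12, 1655: 31 days (August has 31).
Sep 12, 1655 → Oct 12, 1655: 30 days (September has 30).
Oct 12, 1655 → Nov 12, 1655: 31 days (October has 31).
Nov 12, 1655 → Dec 12, 1655: 30 days (November has 30).
Dec 12, 1655 → Jan 12, 1656: 31 days (December has 31).
Jan 12, 1656 → Feb 12, 1656: 31 days (January has 31).
Feb 12, 1656 → Mar 12, 1656: 29 days (February has 29).
Mar 12, 1656 → Apr 12, 1656: 31 days (March has 31).
Apr 12, 1656 → May 12, 1656: 30 days (April has 30).
May 12, 1656 → May 22, 1656: 10 days.
Total: 5854 days.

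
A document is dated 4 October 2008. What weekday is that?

Saturday

January 1, 2008 is a Tuesday.
Jan 1, 2008 → Feb 1, 2008: 31 days (January has 31).
Feb 1, 2008 → Mar 1, 2008: 29 days (February has 29).
Mar 1, 2008 → Apr 1, 2008: 31 days (March has 31).
Apr 1, 2008 → May 1, 2008: 30 days (April has 30).
May 1, 2008 → Jun 1, 2008: 31 days (May has 31).
Jun 1, 2008 → Jul 1, 2008: 30 days (June has 30).
Jul 1, 2008 → Aug 1, 2008: 31 days (July has 31).
Aug 1, 2008 → Sep 1, 2008: 31 days (August has 31).
Sep 1, 2008 → Oct 1, 2008: 30 days (September has 30).
Oct 1, 2008 → Oct 4, 2008: 3 days.
Total: 277 days.
277 mod 7 = 4, so Tuesday + 4 = Saturday.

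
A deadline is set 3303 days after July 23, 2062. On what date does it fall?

August 8, 2071

+365 (one year) → Jul 23, 2063 (2938 left).
+366 (one year; includes Feb 29, 2064) → Jul 23, 2064 (2572 left).
+365 (one year) → Jul 23, 2065 (2207 left).
+365 (one year) → Jul 23, 2066 (1842 left).
+365 (one year) → Jul 23, 2067 (1477 left).
+366 (one year; includes Feb 29, 2068) → Jul 23, 2068 (1111 left).
+365 (one year) → Jul 23, 2069 (746 left).
+365 (one year) → Jul 23, 2070 (381 left).
Jul has 31 days: +9 → Aug 1, 2070 (372 left).
Aug has 31 days: +31 → Sep 1, 2070 (341 left).
Sep has 30 days: +30 → Oct 1, 2070 (311 left).
Oct has 31 days: +31 → Nov 1, 2070 (280 left).
Nov has 30 days: +30 → Dec 1, 2070 (250 left).
Dec has 31 days: +31 → Jan 1, 2071 (219 left).
Jan has 31 days: +31 → Feb 1, 2071 (188 left).
Feb has 28 days: +28 → Mar 1, 2071 (160 left).
Mar has 31 days: +31 → Apr 1, 2071 (129 left).
Apr has 30 days: +30 → May 1, 2071 (99 left).
May has 31 days: +31 → Jun 1, 2071 (68 left).
Jun has 30 days: +30 → Jul 1, 2071 (38 left).
Jul has 31 days: +31 → Aug 1, 2071 (7 left).
+7 → Aug 8, 2071.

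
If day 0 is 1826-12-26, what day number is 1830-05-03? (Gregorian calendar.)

1224

Dec 26, 1826 → Dec 26, 1827: 365 days.
Dec 26, 1827 → Dec 26, 1828: 366 days (Feb 29, 1828 is in that span).
Dec 26, 1828 → Dec 26, 1829: 365 days.
Dec 26, 1829 → Jan 26, 1830: 31 days (December has 31).
Jan 26, 1830 → Feb 26, 1830: 31 days (January has 31).
Feb 26, 1830 → Mar 26, 1830: 28 days (February has 28).
Mar 26, 1830 → Apr 26, 1830: 31 days (March has 31).
Apr 26, 1830 → May 3, 1830: 7 days.
Total: 1224 days.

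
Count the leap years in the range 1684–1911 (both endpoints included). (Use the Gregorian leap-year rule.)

Multiples of 4 in [1684,1911]: 57.
Of those, multiples of 100: 3 (not leap unless ÷400).
Multiples of 400: 0.
Leap years = 57 − 3 + 0 = 54.

54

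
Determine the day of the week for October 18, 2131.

Doomsday rule: the anchor day for the 2100s is Sunday. For year 31: 31÷12 = 2 r 7, and 7÷4 = 1, so 2+7+1 = 10.
Sunday + 10 ≡ Wednesday — that's 2131's doomsday.
In October the doomsday date is Oct 10.
Oct 18 is 8 days after Oct 10; 8 mod 7 = 1, so Wednesday + 1 = Thursday.

Thursday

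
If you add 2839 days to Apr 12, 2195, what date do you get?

January 20, 2203

+366 (one year; includes Feb 29, 2196) → Apr 12, 2196 (2473 left).
+365 (one year) → Apr 12, 2197 (2108 left).
+365 (one year) → Apr 12, 2198 (1743 left).
+365 (one year) → Apr 12, 2199 (1378 left).
+365 (one year) → Apr 12, 2200 (1013 left).
+365 (one year) → Apr 12, 2201 (648 left).
+365 (one year) → Apr 12, 2202 (283 left).
Apr has 30 days: +19 → May 1, 2202 (264 left).
May has 31 days: +31 → Jun 1, 2202 (233 left).
Jun has 30 days: +30 → Jul 1, 2202 (203 left).
Jul has 31 days: +31 → Aug 1, 2202 (172 left).
Aug has 31 days: +31 → Sep 1, 2202 (141 left).
Sep has 30 days: +30 → Oct 1, 2202 (111 left).
Oct has 31 days: +31 → Nov 1, 2202 (80 left).
Nov has 30 days: +30 → Dec 1, 2202 (50 left).
Dec has 31 days: +31 → Jan 1, 2203 (19 left).
+19 → Jan 20, 2203.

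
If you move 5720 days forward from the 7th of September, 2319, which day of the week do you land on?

Monday

Sep 7, 2319 is a Sunday.
5720 mod 7 = 1, so 5720 days after a Sunday is Sunday + 1 = Monday.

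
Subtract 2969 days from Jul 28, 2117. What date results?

June 11, 2109

−365 (one year) → Jul 28, 2116 (2604 left).
−366 (one year; includes Feb 29, 2116) → Jul 28, 2115 (2238 left).
−365 (one year) → Jul 28, 2114 (1873 left).
−365 (one year) → Jul 28, 2113 (1508 left).
−365 (one year) → Jul 28, 2112 (1143 left).
−366 (one year; includes Feb 29, 2112) → Jul 28, 2111 (777 left).
−365 (one year) → Jul 28, 2110 (412 left).
−365 (one year) → Jul 28, 2109 (47 left).
−28 → Jun 30, 2109 (end of Jun, 30 days; 19 left).
−19 → Jun 11, 2109.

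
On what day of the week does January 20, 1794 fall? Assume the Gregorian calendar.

Monday

Doomsday rule: the anchor day for the 1700s is Sunday. For year 94: 94÷12 = 7 r 10, and 10÷4 = 2, so 7+10+2 = 19.
Sunday + 19 ≡ Friday — that's 1794's doomsday.
In January the doomsday date is Jan 3 (1794 is not a leap year).
Jan 20 is 17 days after Jan 3; 17 mod 7 = 3, so Friday + 3 = Monday.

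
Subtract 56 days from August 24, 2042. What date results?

−24 → Jul 31, 2042 (end of Jul, 31 days; 32 left).
−31 → Jun 30, 2042 (end of Jun, 30 days; 1 left).
−1 → Jun 29, 2042.

June 29, 2042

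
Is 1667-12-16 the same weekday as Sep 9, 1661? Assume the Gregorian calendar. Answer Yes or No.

From Sep 9, 1661 to Dec 16, 1667 is 2289 days.
2289 mod 7 = 0, so they are the same weekday.
(Sep 9, 1661 is a Friday; Dec 16, 1667 is a Friday.)

Yes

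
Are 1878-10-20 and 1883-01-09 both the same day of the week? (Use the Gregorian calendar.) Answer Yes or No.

No

From Oct 20, 1878 to Jan 9, 1883 is 1542 days.
1542 mod 7 = 2, so they are different weekdays.
(Oct 20, 1878 is a Sunday; Jan 9, 1883 is a Tuesday.)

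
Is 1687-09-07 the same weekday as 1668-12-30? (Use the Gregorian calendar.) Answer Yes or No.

Yes

From Dec 30, 1668 to Sep 7, 1687 is 6825 days.
6825 mod 7 = 0, so they are the same weekday.
(Dec 30, 1668 is a Sunday; Sep 7, 1687 is a Sunday.)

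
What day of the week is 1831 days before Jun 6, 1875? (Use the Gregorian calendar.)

Wednesday

Jun 6, 1875 is a Sunday.
1831 mod 7 = 4, so 1831 days before a Sunday is Sunday − 4 = Wednesday.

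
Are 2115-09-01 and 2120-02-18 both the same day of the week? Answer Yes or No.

Yes

From Sep 1, 2115 to Feb 18, 2120 is 1631 days.
1631 mod 7 = 0, so they are the same weekday.
(Sep 1, 2115 is a Sunday; Feb 18, 2120 is a Sunday.)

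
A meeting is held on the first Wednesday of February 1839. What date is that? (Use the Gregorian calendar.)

February 6, 1839

February 1, 1839 is a Friday.
The first Wednesday is therefore February 6 (5 days later).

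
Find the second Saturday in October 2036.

October 11, 2036

October 1, 2036 is a Wednesday.
The first Saturday is therefore October 4 (3 days later).
The second Saturday is 4 + 1×7 = October 11.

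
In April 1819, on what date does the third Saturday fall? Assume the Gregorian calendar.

April 1, 1819 is a Thursday.
The first Saturday is therefore April 3 (2 days later).
The third Saturday is 3 + 2×7 = April 17.

April 17, 1819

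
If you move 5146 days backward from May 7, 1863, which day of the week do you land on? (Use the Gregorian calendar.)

Wednesday

May 7, 1863 is a Thursday.
5146 mod 7 = 1, so 5146 days before a Thursday is Thursday − 1 = Wednesday.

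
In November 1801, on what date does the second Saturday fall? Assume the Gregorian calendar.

November 1, 1801 is a Sunday.
The first Saturday is therefore November 7 (6 days later).
The second Saturday is 7 + 1×7 = November 14.

November 14, 1801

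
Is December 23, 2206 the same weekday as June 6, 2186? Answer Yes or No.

From Jun 6, 2186 to Dec 23, 2206 is 7504 days.
7504 mod 7 = 0, so they are the same weekday.
(Jun 6, 2186 is a Tuesday; Dec 23, 2206 is a Tuesday.)

Yes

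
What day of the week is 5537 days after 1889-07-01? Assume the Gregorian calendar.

Monday

First find the weekday of Jul 1, 1889. Doomsday rule: the anchor day for the 1800s is Friday. For year 89: 89÷12 = 7 r 5, and 5÷4 = 1, so 7+5+1 = 13.
Friday + 13 ≡ Thursday — that's 1889's doomsday.
In July the doomsday date is Jul 11.
Jul 1 is 10 days before Jul 11; 10 mod 7 = 3, so Thursday − 3 = Monday.
5537 mod 7 = 0, so 5537 days after a Monday is Monday + 0 = Monday.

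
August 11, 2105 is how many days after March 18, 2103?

Mar 18, 2103 → Mar 18, 2104: 366 days (Feb 29, 2104 is in that span).
Mar 18, 2104 → Mar 18, 2105: 365 days.
Mar 18, 2105 → Apr 18, 2105: 31 days (March has 31).
Apr 18, 2105 → May 18, 2105: 30 days (April has 30).
May 18, 2105 → Jun 18, 2105: 31 days (May has 31).
Jun 18, 2105 → Jul 18, 2105: 30 days (June has 30).
Jul 18, 2105 → Aug 11, 2105: 24 days.
Total: 877 days.

877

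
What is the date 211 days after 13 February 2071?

September 12, 2071

Feb has 28 days: +16 → Mar 1, 2071 (195 left).
Mar has 31 days: +31 → Apr 1, 2071 (164 left).
Apr has 30 days: +30 → May 1, 2071 (134 left).
May has 31 days: +31 → Jun 1, 2071 (103 left).
Jun has 30 days: +30 → Jul 1, 2071 (73 left).
Jul has 31 days: +31 → Aug 1, 2071 (42 left).
Aug has 31 days: +31 → Sep 1, 2071 (11 left).
+11 → Sep 12, 2071.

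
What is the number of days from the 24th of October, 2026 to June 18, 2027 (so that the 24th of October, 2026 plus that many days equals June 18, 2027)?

237

Oct 24, 2026 → Nov 24, 2026: 31 days (October has 31).
Nov 24, 2026 → Dec 24, 2026: 30 days (November has 30).
Dec 24, 2026 → Jan 24, 2027: 31 days (December has 31).
Jan 24, 2027 → Feb 24, 2027: 31 days (January has 31).
Feb 24, 2027 → Mar 24, 2027: 28 days (February has 28).
Mar 24, 2027 → Apr 24, 2027: 31 days (March has 31).
Apr 24, 2027 → May 24, 2027: 30 days (April has 30).
May 24, 2027 → Jun 18, 2027: 25 days.
Total: 237 days.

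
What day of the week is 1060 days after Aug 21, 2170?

Friday

First find the weekday of Aug 21, 2170. Doomsday rule: the anchor day for the 2100s is Sunday. For year 70: 70÷12 = 5 r 10, and 10÷4 = 2, so 5+10+2 = 17.
Sunday + 17 ≡ Wednesday — that's 2170's doomsday.
In August the doomsday date is Aug 8.
Aug 21 is 13 days after Aug 8; 13 mod 7 = 6, so Wednesday + 6 = Tuesday.
1060 mod 7 = 3, so 1060 days after a Tuesday is Tuesday + 3 = Friday.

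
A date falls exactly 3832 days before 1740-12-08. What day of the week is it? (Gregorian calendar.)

Monday

Dec 8, 1740 is a Thursday.
3832 mod 7 = 3, so 3832 days before a Thursday is Thursday − 3 = Monday.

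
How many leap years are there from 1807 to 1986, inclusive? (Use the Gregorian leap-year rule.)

44

Multiples of 4 in [1807,1986]: 45.
Of those, multiples of 100: 1 (not leap unless ÷400).
Multiples of 400: 0.
Leap years = 45 − 1 + 0 = 44.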